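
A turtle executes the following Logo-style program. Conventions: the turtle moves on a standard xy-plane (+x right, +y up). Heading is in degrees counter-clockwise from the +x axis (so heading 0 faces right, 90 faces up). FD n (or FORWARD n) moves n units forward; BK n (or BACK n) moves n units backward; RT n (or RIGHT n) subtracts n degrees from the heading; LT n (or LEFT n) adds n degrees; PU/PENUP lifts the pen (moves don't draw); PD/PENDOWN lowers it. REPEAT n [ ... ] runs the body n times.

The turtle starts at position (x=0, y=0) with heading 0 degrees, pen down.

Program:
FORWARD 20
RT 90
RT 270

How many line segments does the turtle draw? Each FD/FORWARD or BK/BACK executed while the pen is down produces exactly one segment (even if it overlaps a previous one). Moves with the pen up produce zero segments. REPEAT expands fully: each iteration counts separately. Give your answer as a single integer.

Executing turtle program step by step:
Start: pos=(0,0), heading=0, pen down
FD 20: (0,0) -> (20,0) [heading=0, draw]
RT 90: heading 0 -> 270
RT 270: heading 270 -> 0
Final: pos=(20,0), heading=0, 1 segment(s) drawn
Segments drawn: 1

Answer: 1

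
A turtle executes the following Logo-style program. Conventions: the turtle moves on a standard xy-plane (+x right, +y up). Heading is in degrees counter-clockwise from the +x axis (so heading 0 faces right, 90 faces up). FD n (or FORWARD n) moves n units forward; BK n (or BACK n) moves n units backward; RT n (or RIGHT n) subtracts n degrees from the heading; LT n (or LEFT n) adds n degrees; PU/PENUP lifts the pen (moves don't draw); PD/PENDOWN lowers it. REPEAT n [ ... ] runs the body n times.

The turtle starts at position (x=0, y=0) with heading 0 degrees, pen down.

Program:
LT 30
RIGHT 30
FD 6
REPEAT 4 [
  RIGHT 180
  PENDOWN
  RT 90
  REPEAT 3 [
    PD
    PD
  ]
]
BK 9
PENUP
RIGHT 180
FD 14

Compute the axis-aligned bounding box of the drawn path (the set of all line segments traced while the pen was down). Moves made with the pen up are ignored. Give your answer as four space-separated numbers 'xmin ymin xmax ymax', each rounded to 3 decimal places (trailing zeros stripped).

Executing turtle program step by step:
Start: pos=(0,0), heading=0, pen down
LT 30: heading 0 -> 30
RT 30: heading 30 -> 0
FD 6: (0,0) -> (6,0) [heading=0, draw]
REPEAT 4 [
  -- iteration 1/4 --
  RT 180: heading 0 -> 180
  PD: pen down
  RT 90: heading 180 -> 90
  REPEAT 3 [
    -- iteration 1/3 --
    PD: pen down
    PD: pen down
    -- iteration 2/3 --
    PD: pen down
    PD: pen down
    -- iteration 3/3 --
    PD: pen down
    PD: pen down
  ]
  -- iteration 2/4 --
  RT 180: heading 90 -> 270
  PD: pen down
  RT 90: heading 270 -> 180
  REPEAT 3 [
    -- iteration 1/3 --
    PD: pen down
    PD: pen down
    -- iteration 2/3 --
    PD: pen down
    PD: pen down
    -- iteration 3/3 --
    PD: pen down
    PD: pen down
  ]
  -- iteration 3/4 --
  RT 180: heading 180 -> 0
  PD: pen down
  RT 90: heading 0 -> 270
  REPEAT 3 [
    -- iteration 1/3 --
    PD: pen down
    PD: pen down
    -- iteration 2/3 --
    PD: pen down
    PD: pen down
    -- iteration 3/3 --
    PD: pen down
    PD: pen down
  ]
  -- iteration 4/4 --
  RT 180: heading 270 -> 90
  PD: pen down
  RT 90: heading 90 -> 0
  REPEAT 3 [
    -- iteration 1/3 --
    PD: pen down
    PD: pen down
    -- iteration 2/3 --
    PD: pen down
    PD: pen down
    -- iteration 3/3 --
    PD: pen down
    PD: pen down
  ]
]
BK 9: (6,0) -> (-3,0) [heading=0, draw]
PU: pen up
RT 180: heading 0 -> 180
FD 14: (-3,0) -> (-17,0) [heading=180, move]
Final: pos=(-17,0), heading=180, 2 segment(s) drawn

Segment endpoints: x in {-3, 0, 6}, y in {0, 0}
xmin=-3, ymin=0, xmax=6, ymax=0

Answer: -3 0 6 0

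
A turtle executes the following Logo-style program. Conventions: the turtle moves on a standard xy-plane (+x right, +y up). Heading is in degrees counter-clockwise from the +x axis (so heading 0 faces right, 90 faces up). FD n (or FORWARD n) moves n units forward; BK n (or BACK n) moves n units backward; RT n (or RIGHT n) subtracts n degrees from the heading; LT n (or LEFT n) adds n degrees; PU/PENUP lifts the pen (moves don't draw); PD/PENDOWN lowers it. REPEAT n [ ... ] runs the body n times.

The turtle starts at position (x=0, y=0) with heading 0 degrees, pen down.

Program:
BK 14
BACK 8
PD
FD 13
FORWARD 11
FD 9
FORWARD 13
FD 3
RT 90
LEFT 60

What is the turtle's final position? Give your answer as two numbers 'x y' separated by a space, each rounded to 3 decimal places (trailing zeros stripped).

Executing turtle program step by step:
Start: pos=(0,0), heading=0, pen down
BK 14: (0,0) -> (-14,0) [heading=0, draw]
BK 8: (-14,0) -> (-22,0) [heading=0, draw]
PD: pen down
FD 13: (-22,0) -> (-9,0) [heading=0, draw]
FD 11: (-9,0) -> (2,0) [heading=0, draw]
FD 9: (2,0) -> (11,0) [heading=0, draw]
FD 13: (11,0) -> (24,0) [heading=0, draw]
FD 3: (24,0) -> (27,0) [heading=0, draw]
RT 90: heading 0 -> 270
LT 60: heading 270 -> 330
Final: pos=(27,0), heading=330, 7 segment(s) drawn

Answer: 27 0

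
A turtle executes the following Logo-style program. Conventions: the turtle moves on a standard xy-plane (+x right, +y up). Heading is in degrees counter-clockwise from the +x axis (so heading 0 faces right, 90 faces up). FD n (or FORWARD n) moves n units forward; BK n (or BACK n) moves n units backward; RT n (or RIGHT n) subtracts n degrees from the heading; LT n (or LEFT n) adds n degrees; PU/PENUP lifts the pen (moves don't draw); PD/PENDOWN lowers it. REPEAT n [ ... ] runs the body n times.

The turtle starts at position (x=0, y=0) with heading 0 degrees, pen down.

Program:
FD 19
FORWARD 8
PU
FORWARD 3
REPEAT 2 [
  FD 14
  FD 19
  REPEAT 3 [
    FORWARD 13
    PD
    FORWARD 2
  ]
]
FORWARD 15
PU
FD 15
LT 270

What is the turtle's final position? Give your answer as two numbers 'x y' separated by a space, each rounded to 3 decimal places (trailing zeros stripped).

Executing turtle program step by step:
Start: pos=(0,0), heading=0, pen down
FD 19: (0,0) -> (19,0) [heading=0, draw]
FD 8: (19,0) -> (27,0) [heading=0, draw]
PU: pen up
FD 3: (27,0) -> (30,0) [heading=0, move]
REPEAT 2 [
  -- iteration 1/2 --
  FD 14: (30,0) -> (44,0) [heading=0, move]
  FD 19: (44,0) -> (63,0) [heading=0, move]
  REPEAT 3 [
    -- iteration 1/3 --
    FD 13: (63,0) -> (76,0) [heading=0, move]
    PD: pen down
    FD 2: (76,0) -> (78,0) [heading=0, draw]
    -- iteration 2/3 --
    FD 13: (78,0) -> (91,0) [heading=0, draw]
    PD: pen down
    FD 2: (91,0) -> (93,0) [heading=0, draw]
    -- iteration 3/3 --
    FD 13: (93,0) -> (106,0) [heading=0, draw]
    PD: pen down
    FD 2: (106,0) -> (108,0) [heading=0, draw]
  ]
  -- iteration 2/2 --
  FD 14: (108,0) -> (122,0) [heading=0, draw]
  FD 19: (122,0) -> (141,0) [heading=0, draw]
  REPEAT 3 [
    -- iteration 1/3 --
    FD 13: (141,0) -> (154,0) [heading=0, draw]
    PD: pen down
    FD 2: (154,0) -> (156,0) [heading=0, draw]
    -- iteration 2/3 --
    FD 13: (156,0) -> (169,0) [heading=0, draw]
    PD: pen down
    FD 2: (169,0) -> (171,0) [heading=0, draw]
    -- iteration 3/3 --
    FD 13: (171,0) -> (184,0) [heading=0, draw]
    PD: pen down
    FD 2: (184,0) -> (186,0) [heading=0, draw]
  ]
]
FD 15: (186,0) -> (201,0) [heading=0, draw]
PU: pen up
FD 15: (201,0) -> (216,0) [heading=0, move]
LT 270: heading 0 -> 270
Final: pos=(216,0), heading=270, 16 segment(s) drawn

Answer: 216 0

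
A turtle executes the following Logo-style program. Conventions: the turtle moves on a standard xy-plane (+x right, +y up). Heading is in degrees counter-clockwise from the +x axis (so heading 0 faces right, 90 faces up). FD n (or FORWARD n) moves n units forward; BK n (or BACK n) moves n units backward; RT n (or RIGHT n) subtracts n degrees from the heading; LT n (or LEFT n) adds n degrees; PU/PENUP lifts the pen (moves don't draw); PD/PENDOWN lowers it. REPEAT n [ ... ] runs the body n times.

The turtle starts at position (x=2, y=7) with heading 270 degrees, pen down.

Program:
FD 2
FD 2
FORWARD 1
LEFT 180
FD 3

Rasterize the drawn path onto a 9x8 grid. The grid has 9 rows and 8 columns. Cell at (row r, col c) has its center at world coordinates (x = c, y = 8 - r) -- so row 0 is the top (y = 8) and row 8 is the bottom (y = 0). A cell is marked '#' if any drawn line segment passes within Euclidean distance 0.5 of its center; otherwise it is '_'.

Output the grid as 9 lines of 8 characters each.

Answer: ________
__#_____
__#_____
__#_____
__#_____
__#_____
__#_____
________
________

Derivation:
Segment 0: (2,7) -> (2,5)
Segment 1: (2,5) -> (2,3)
Segment 2: (2,3) -> (2,2)
Segment 3: (2,2) -> (2,5)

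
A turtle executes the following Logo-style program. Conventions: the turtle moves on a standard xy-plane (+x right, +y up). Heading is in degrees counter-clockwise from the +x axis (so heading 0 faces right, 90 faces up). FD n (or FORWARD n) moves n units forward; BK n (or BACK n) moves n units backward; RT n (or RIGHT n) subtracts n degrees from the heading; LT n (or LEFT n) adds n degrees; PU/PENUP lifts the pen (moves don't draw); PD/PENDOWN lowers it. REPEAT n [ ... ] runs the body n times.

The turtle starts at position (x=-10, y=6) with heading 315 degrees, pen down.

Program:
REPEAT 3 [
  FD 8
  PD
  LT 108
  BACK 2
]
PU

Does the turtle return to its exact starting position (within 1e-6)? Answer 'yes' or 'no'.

Executing turtle program step by step:
Start: pos=(-10,6), heading=315, pen down
REPEAT 3 [
  -- iteration 1/3 --
  FD 8: (-10,6) -> (-4.343,0.343) [heading=315, draw]
  PD: pen down
  LT 108: heading 315 -> 63
  BK 2: (-4.343,0.343) -> (-5.251,-1.439) [heading=63, draw]
  -- iteration 2/3 --
  FD 8: (-5.251,-1.439) -> (-1.619,5.689) [heading=63, draw]
  PD: pen down
  LT 108: heading 63 -> 171
  BK 2: (-1.619,5.689) -> (0.356,5.376) [heading=171, draw]
  -- iteration 3/3 --
  FD 8: (0.356,5.376) -> (-7.545,6.628) [heading=171, draw]
  PD: pen down
  LT 108: heading 171 -> 279
  BK 2: (-7.545,6.628) -> (-7.858,8.603) [heading=279, draw]
]
PU: pen up
Final: pos=(-7.858,8.603), heading=279, 6 segment(s) drawn

Start position: (-10, 6)
Final position: (-7.858, 8.603)
Distance = 3.371; >= 1e-6 -> NOT closed

Answer: no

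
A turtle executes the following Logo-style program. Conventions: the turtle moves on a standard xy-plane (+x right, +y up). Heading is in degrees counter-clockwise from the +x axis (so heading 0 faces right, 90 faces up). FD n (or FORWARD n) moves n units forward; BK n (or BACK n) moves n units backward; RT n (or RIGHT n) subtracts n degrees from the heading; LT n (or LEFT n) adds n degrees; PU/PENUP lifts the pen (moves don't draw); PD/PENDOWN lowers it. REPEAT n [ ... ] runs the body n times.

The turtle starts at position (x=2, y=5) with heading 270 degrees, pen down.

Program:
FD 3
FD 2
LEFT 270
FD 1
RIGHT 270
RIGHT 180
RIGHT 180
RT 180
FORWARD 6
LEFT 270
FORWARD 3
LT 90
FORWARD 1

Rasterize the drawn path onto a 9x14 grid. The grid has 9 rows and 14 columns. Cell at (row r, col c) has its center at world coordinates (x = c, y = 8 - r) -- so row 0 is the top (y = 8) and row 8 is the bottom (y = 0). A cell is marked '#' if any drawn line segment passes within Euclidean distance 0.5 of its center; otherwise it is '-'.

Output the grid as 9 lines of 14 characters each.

Answer: --------------
----#---------
-####---------
-##-----------
-##-----------
-##-----------
-##-----------
-##-----------
-##-----------

Derivation:
Segment 0: (2,5) -> (2,2)
Segment 1: (2,2) -> (2,0)
Segment 2: (2,0) -> (1,0)
Segment 3: (1,0) -> (1,6)
Segment 4: (1,6) -> (4,6)
Segment 5: (4,6) -> (4,7)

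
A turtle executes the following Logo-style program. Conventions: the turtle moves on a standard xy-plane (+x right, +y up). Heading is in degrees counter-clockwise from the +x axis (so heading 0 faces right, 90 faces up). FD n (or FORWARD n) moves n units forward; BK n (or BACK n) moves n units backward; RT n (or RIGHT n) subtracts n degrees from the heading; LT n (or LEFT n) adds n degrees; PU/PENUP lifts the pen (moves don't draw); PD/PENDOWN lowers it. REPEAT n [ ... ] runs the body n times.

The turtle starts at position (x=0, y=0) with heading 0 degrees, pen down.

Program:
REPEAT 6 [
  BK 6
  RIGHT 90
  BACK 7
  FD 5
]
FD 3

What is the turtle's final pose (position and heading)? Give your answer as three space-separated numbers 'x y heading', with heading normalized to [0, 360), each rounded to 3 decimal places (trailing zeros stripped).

Answer: -7 8 180

Derivation:
Executing turtle program step by step:
Start: pos=(0,0), heading=0, pen down
REPEAT 6 [
  -- iteration 1/6 --
  BK 6: (0,0) -> (-6,0) [heading=0, draw]
  RT 90: heading 0 -> 270
  BK 7: (-6,0) -> (-6,7) [heading=270, draw]
  FD 5: (-6,7) -> (-6,2) [heading=270, draw]
  -- iteration 2/6 --
  BK 6: (-6,2) -> (-6,8) [heading=270, draw]
  RT 90: heading 270 -> 180
  BK 7: (-6,8) -> (1,8) [heading=180, draw]
  FD 5: (1,8) -> (-4,8) [heading=180, draw]
  -- iteration 3/6 --
  BK 6: (-4,8) -> (2,8) [heading=180, draw]
  RT 90: heading 180 -> 90
  BK 7: (2,8) -> (2,1) [heading=90, draw]
  FD 5: (2,1) -> (2,6) [heading=90, draw]
  -- iteration 4/6 --
  BK 6: (2,6) -> (2,0) [heading=90, draw]
  RT 90: heading 90 -> 0
  BK 7: (2,0) -> (-5,0) [heading=0, draw]
  FD 5: (-5,0) -> (0,0) [heading=0, draw]
  -- iteration 5/6 --
  BK 6: (0,0) -> (-6,0) [heading=0, draw]
  RT 90: heading 0 -> 270
  BK 7: (-6,0) -> (-6,7) [heading=270, draw]
  FD 5: (-6,7) -> (-6,2) [heading=270, draw]
  -- iteration 6/6 --
  BK 6: (-6,2) -> (-6,8) [heading=270, draw]
  RT 90: heading 270 -> 180
  BK 7: (-6,8) -> (1,8) [heading=180, draw]
  FD 5: (1,8) -> (-4,8) [heading=180, draw]
]
FD 3: (-4,8) -> (-7,8) [heading=180, draw]
Final: pos=(-7,8), heading=180, 19 segment(s) drawn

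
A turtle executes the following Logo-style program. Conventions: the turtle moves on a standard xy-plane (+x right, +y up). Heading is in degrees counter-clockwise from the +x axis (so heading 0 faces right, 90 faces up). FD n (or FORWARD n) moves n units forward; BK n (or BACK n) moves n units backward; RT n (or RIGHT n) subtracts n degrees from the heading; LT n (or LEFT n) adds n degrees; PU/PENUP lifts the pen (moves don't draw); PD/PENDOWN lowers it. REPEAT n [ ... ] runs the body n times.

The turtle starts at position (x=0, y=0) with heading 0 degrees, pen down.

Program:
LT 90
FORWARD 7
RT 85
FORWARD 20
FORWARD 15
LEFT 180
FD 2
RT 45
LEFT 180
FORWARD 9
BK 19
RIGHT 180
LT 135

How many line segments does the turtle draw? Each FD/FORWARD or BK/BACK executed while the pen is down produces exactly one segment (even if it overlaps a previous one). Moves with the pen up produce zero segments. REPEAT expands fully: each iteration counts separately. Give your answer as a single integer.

Answer: 6

Derivation:
Executing turtle program step by step:
Start: pos=(0,0), heading=0, pen down
LT 90: heading 0 -> 90
FD 7: (0,0) -> (0,7) [heading=90, draw]
RT 85: heading 90 -> 5
FD 20: (0,7) -> (19.924,8.743) [heading=5, draw]
FD 15: (19.924,8.743) -> (34.867,10.05) [heading=5, draw]
LT 180: heading 5 -> 185
FD 2: (34.867,10.05) -> (32.874,9.876) [heading=185, draw]
RT 45: heading 185 -> 140
LT 180: heading 140 -> 320
FD 9: (32.874,9.876) -> (39.769,4.091) [heading=320, draw]
BK 19: (39.769,4.091) -> (25.214,16.304) [heading=320, draw]
RT 180: heading 320 -> 140
LT 135: heading 140 -> 275
Final: pos=(25.214,16.304), heading=275, 6 segment(s) drawn
Segments drawn: 6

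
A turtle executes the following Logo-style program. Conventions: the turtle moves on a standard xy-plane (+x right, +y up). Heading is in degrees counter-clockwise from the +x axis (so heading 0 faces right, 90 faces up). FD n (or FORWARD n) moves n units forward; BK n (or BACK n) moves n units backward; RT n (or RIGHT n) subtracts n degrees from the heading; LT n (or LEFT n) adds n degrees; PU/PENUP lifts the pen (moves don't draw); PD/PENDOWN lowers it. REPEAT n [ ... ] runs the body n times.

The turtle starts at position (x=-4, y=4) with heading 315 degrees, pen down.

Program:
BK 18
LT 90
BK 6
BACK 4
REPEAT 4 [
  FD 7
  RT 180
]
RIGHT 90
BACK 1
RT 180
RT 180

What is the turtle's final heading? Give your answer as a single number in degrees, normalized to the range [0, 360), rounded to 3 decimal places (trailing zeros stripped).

Answer: 315

Derivation:
Executing turtle program step by step:
Start: pos=(-4,4), heading=315, pen down
BK 18: (-4,4) -> (-16.728,16.728) [heading=315, draw]
LT 90: heading 315 -> 45
BK 6: (-16.728,16.728) -> (-20.971,12.485) [heading=45, draw]
BK 4: (-20.971,12.485) -> (-23.799,9.657) [heading=45, draw]
REPEAT 4 [
  -- iteration 1/4 --
  FD 7: (-23.799,9.657) -> (-18.849,14.607) [heading=45, draw]
  RT 180: heading 45 -> 225
  -- iteration 2/4 --
  FD 7: (-18.849,14.607) -> (-23.799,9.657) [heading=225, draw]
  RT 180: heading 225 -> 45
  -- iteration 3/4 --
  FD 7: (-23.799,9.657) -> (-18.849,14.607) [heading=45, draw]
  RT 180: heading 45 -> 225
  -- iteration 4/4 --
  FD 7: (-18.849,14.607) -> (-23.799,9.657) [heading=225, draw]
  RT 180: heading 225 -> 45
]
RT 90: heading 45 -> 315
BK 1: (-23.799,9.657) -> (-24.506,10.364) [heading=315, draw]
RT 180: heading 315 -> 135
RT 180: heading 135 -> 315
Final: pos=(-24.506,10.364), heading=315, 8 segment(s) drawn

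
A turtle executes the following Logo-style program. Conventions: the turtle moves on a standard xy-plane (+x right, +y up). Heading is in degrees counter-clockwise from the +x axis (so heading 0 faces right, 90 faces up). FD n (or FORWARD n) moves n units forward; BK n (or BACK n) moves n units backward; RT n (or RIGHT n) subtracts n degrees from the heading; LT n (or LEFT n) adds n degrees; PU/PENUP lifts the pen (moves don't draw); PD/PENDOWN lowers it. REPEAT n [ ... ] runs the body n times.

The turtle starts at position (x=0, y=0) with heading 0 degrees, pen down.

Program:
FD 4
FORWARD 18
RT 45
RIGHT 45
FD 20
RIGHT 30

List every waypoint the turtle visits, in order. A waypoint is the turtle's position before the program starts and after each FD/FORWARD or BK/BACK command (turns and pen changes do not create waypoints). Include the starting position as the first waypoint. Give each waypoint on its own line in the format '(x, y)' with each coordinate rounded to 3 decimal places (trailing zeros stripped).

Executing turtle program step by step:
Start: pos=(0,0), heading=0, pen down
FD 4: (0,0) -> (4,0) [heading=0, draw]
FD 18: (4,0) -> (22,0) [heading=0, draw]
RT 45: heading 0 -> 315
RT 45: heading 315 -> 270
FD 20: (22,0) -> (22,-20) [heading=270, draw]
RT 30: heading 270 -> 240
Final: pos=(22,-20), heading=240, 3 segment(s) drawn
Waypoints (4 total):
(0, 0)
(4, 0)
(22, 0)
(22, -20)

Answer: (0, 0)
(4, 0)
(22, 0)
(22, -20)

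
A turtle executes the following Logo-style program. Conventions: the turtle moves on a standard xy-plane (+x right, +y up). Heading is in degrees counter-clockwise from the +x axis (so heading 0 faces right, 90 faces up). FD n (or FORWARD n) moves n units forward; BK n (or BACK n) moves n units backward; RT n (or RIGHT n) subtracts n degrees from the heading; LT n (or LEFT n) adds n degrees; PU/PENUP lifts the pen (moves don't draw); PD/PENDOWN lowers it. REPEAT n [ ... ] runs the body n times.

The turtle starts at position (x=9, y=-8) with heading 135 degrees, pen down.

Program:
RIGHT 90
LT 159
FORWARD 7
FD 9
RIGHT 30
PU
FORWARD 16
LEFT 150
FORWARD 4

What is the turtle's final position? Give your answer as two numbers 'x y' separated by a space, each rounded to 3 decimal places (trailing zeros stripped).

Executing turtle program step by step:
Start: pos=(9,-8), heading=135, pen down
RT 90: heading 135 -> 45
LT 159: heading 45 -> 204
FD 7: (9,-8) -> (2.605,-10.847) [heading=204, draw]
FD 9: (2.605,-10.847) -> (-5.617,-14.508) [heading=204, draw]
RT 30: heading 204 -> 174
PU: pen up
FD 16: (-5.617,-14.508) -> (-21.529,-12.835) [heading=174, move]
LT 150: heading 174 -> 324
FD 4: (-21.529,-12.835) -> (-18.293,-15.186) [heading=324, move]
Final: pos=(-18.293,-15.186), heading=324, 2 segment(s) drawn

Answer: -18.293 -15.186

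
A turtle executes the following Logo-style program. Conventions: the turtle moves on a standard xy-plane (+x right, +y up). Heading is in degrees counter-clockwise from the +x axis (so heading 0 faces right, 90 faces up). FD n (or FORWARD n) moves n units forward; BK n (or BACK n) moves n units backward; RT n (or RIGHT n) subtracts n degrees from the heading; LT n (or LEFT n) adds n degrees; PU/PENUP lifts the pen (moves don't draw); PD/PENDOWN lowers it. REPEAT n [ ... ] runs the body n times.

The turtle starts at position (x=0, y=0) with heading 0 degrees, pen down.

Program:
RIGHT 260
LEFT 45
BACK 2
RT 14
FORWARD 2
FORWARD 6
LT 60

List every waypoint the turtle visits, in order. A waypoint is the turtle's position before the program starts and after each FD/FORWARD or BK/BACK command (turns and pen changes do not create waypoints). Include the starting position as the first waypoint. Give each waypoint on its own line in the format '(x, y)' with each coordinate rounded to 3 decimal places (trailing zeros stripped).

Answer: (0, 0)
(1.638, -1.147)
(0.326, 0.362)
(-3.61, 4.891)

Derivation:
Executing turtle program step by step:
Start: pos=(0,0), heading=0, pen down
RT 260: heading 0 -> 100
LT 45: heading 100 -> 145
BK 2: (0,0) -> (1.638,-1.147) [heading=145, draw]
RT 14: heading 145 -> 131
FD 2: (1.638,-1.147) -> (0.326,0.362) [heading=131, draw]
FD 6: (0.326,0.362) -> (-3.61,4.891) [heading=131, draw]
LT 60: heading 131 -> 191
Final: pos=(-3.61,4.891), heading=191, 3 segment(s) drawn
Waypoints (4 total):
(0, 0)
(1.638, -1.147)
(0.326, 0.362)
(-3.61, 4.891)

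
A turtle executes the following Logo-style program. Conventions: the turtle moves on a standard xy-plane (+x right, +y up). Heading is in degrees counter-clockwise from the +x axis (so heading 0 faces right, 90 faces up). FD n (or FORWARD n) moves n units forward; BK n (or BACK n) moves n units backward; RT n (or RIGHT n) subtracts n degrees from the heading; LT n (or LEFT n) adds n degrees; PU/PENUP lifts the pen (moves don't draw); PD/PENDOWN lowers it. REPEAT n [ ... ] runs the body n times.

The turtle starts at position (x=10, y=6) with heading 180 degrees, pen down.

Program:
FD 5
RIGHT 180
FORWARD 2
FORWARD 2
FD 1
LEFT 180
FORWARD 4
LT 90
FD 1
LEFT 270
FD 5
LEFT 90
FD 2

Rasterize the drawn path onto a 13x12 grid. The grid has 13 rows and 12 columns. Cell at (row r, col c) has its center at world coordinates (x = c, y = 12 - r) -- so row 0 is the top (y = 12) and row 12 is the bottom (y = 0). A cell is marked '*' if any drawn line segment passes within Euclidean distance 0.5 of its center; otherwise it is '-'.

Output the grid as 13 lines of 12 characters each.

Segment 0: (10,6) -> (5,6)
Segment 1: (5,6) -> (7,6)
Segment 2: (7,6) -> (9,6)
Segment 3: (9,6) -> (10,6)
Segment 4: (10,6) -> (6,6)
Segment 5: (6,6) -> (6,5)
Segment 6: (6,5) -> (1,5)
Segment 7: (1,5) -> (1,3)

Answer: ------------
------------
------------
------------
------------
------------
-----******-
-******-----
-*----------
-*----------
------------
------------
------------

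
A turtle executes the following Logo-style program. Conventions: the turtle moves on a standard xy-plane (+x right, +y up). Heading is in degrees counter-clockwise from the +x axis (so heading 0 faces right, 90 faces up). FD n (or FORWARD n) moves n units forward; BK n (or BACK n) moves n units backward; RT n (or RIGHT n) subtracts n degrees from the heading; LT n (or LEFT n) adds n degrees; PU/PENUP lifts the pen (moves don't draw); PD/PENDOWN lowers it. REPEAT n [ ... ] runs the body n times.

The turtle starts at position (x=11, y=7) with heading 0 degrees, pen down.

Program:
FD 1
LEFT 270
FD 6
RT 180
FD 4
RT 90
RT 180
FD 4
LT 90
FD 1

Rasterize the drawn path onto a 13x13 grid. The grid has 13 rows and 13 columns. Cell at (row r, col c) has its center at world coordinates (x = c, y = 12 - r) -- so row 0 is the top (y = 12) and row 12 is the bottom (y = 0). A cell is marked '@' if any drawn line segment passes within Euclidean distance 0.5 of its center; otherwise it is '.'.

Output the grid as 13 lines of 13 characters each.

Answer: .............
.............
.............
.............
.............
...........@@
............@
........@@@@@
........@...@
............@
............@
............@
.............

Derivation:
Segment 0: (11,7) -> (12,7)
Segment 1: (12,7) -> (12,1)
Segment 2: (12,1) -> (12,5)
Segment 3: (12,5) -> (8,5)
Segment 4: (8,5) -> (8,4)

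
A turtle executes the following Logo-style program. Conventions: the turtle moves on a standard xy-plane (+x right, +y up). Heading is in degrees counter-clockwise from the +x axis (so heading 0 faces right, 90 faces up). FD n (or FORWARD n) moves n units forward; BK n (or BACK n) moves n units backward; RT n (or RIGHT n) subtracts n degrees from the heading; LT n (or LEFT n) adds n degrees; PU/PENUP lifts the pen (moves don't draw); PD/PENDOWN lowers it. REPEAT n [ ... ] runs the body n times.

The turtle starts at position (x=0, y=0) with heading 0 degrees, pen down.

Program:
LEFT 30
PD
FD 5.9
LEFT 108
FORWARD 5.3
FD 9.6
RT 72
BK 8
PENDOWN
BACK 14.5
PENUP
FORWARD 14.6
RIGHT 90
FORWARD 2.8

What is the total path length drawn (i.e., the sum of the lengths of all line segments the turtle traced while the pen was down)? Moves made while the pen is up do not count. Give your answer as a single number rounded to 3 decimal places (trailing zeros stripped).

Executing turtle program step by step:
Start: pos=(0,0), heading=0, pen down
LT 30: heading 0 -> 30
PD: pen down
FD 5.9: (0,0) -> (5.11,2.95) [heading=30, draw]
LT 108: heading 30 -> 138
FD 5.3: (5.11,2.95) -> (1.171,6.496) [heading=138, draw]
FD 9.6: (1.171,6.496) -> (-5.963,12.92) [heading=138, draw]
RT 72: heading 138 -> 66
BK 8: (-5.963,12.92) -> (-9.217,5.612) [heading=66, draw]
PD: pen down
BK 14.5: (-9.217,5.612) -> (-15.115,-7.635) [heading=66, draw]
PU: pen up
FD 14.6: (-15.115,-7.635) -> (-9.177,5.703) [heading=66, move]
RT 90: heading 66 -> 336
FD 2.8: (-9.177,5.703) -> (-6.619,4.564) [heading=336, move]
Final: pos=(-6.619,4.564), heading=336, 5 segment(s) drawn

Segment lengths:
  seg 1: (0,0) -> (5.11,2.95), length = 5.9
  seg 2: (5.11,2.95) -> (1.171,6.496), length = 5.3
  seg 3: (1.171,6.496) -> (-5.963,12.92), length = 9.6
  seg 4: (-5.963,12.92) -> (-9.217,5.612), length = 8
  seg 5: (-9.217,5.612) -> (-15.115,-7.635), length = 14.5
Total = 43.3

Answer: 43.3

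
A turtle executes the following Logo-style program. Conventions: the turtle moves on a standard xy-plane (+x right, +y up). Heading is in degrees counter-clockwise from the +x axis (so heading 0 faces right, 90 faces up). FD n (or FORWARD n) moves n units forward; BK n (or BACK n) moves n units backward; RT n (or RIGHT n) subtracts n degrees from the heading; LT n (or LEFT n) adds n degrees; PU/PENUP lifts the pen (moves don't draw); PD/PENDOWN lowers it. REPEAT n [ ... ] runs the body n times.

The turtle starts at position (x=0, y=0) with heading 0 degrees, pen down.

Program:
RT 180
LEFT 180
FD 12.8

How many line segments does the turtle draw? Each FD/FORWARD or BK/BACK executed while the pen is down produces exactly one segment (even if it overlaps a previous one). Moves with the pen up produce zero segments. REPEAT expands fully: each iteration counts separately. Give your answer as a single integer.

Executing turtle program step by step:
Start: pos=(0,0), heading=0, pen down
RT 180: heading 0 -> 180
LT 180: heading 180 -> 0
FD 12.8: (0,0) -> (12.8,0) [heading=0, draw]
Final: pos=(12.8,0), heading=0, 1 segment(s) drawn
Segments drawn: 1

Answer: 1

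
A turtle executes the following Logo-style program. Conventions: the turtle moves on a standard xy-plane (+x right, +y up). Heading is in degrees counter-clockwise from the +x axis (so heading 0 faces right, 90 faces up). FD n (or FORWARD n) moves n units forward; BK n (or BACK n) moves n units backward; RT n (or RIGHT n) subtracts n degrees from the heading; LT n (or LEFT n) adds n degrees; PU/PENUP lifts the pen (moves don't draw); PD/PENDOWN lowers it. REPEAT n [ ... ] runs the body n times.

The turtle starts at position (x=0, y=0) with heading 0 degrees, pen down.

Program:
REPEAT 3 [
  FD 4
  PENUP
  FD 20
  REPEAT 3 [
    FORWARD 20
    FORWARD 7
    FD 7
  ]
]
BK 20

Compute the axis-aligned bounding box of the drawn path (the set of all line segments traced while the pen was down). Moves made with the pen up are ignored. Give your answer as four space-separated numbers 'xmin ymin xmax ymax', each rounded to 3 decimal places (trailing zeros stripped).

Answer: 0 0 4 0

Derivation:
Executing turtle program step by step:
Start: pos=(0,0), heading=0, pen down
REPEAT 3 [
  -- iteration 1/3 --
  FD 4: (0,0) -> (4,0) [heading=0, draw]
  PU: pen up
  FD 20: (4,0) -> (24,0) [heading=0, move]
  REPEAT 3 [
    -- iteration 1/3 --
    FD 20: (24,0) -> (44,0) [heading=0, move]
    FD 7: (44,0) -> (51,0) [heading=0, move]
    FD 7: (51,0) -> (58,0) [heading=0, move]
    -- iteration 2/3 --
    FD 20: (58,0) -> (78,0) [heading=0, move]
    FD 7: (78,0) -> (85,0) [heading=0, move]
    FD 7: (85,0) -> (92,0) [heading=0, move]
    -- iteration 3/3 --
    FD 20: (92,0) -> (112,0) [heading=0, move]
    FD 7: (112,0) -> (119,0) [heading=0, move]
    FD 7: (119,0) -> (126,0) [heading=0, move]
  ]
  -- iteration 2/3 --
  FD 4: (126,0) -> (130,0) [heading=0, move]
  PU: pen up
  FD 20: (130,0) -> (150,0) [heading=0, move]
  REPEAT 3 [
    -- iteration 1/3 --
    FD 20: (150,0) -> (170,0) [heading=0, move]
    FD 7: (170,0) -> (177,0) [heading=0, move]
    FD 7: (177,0) -> (184,0) [heading=0, move]
    -- iteration 2/3 --
    FD 20: (184,0) -> (204,0) [heading=0, move]
    FD 7: (204,0) -> (211,0) [heading=0, move]
    FD 7: (211,0) -> (218,0) [heading=0, move]
    -- iteration 3/3 --
    FD 20: (218,0) -> (238,0) [heading=0, move]
    FD 7: (238,0) -> (245,0) [heading=0, move]
    FD 7: (245,0) -> (252,0) [heading=0, move]
  ]
  -- iteration 3/3 --
  FD 4: (252,0) -> (256,0) [heading=0, move]
  PU: pen up
  FD 20: (256,0) -> (276,0) [heading=0, move]
  REPEAT 3 [
    -- iteration 1/3 --
    FD 20: (276,0) -> (296,0) [heading=0, move]
    FD 7: (296,0) -> (303,0) [heading=0, move]
    FD 7: (303,0) -> (310,0) [heading=0, move]
    -- iteration 2/3 --
    FD 20: (310,0) -> (330,0) [heading=0, move]
    FD 7: (330,0) -> (337,0) [heading=0, move]
    FD 7: (337,0) -> (344,0) [heading=0, move]
    -- iteration 3/3 --
    FD 20: (344,0) -> (364,0) [heading=0, move]
    FD 7: (364,0) -> (371,0) [heading=0, move]
    FD 7: (371,0) -> (378,0) [heading=0, move]
  ]
]
BK 20: (378,0) -> (358,0) [heading=0, move]
Final: pos=(358,0), heading=0, 1 segment(s) drawn

Segment endpoints: x in {0, 4}, y in {0}
xmin=0, ymin=0, xmax=4, ymax=0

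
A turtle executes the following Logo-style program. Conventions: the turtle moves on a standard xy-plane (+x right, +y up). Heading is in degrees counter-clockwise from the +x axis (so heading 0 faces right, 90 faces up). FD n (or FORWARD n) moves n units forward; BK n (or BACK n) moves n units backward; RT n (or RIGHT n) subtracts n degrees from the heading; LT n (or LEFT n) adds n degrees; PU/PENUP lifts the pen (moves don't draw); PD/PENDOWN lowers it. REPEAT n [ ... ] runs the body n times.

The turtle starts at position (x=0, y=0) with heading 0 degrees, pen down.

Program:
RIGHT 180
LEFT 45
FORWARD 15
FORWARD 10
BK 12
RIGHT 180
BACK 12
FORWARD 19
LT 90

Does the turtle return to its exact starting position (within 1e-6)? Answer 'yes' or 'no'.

Answer: no

Derivation:
Executing turtle program step by step:
Start: pos=(0,0), heading=0, pen down
RT 180: heading 0 -> 180
LT 45: heading 180 -> 225
FD 15: (0,0) -> (-10.607,-10.607) [heading=225, draw]
FD 10: (-10.607,-10.607) -> (-17.678,-17.678) [heading=225, draw]
BK 12: (-17.678,-17.678) -> (-9.192,-9.192) [heading=225, draw]
RT 180: heading 225 -> 45
BK 12: (-9.192,-9.192) -> (-17.678,-17.678) [heading=45, draw]
FD 19: (-17.678,-17.678) -> (-4.243,-4.243) [heading=45, draw]
LT 90: heading 45 -> 135
Final: pos=(-4.243,-4.243), heading=135, 5 segment(s) drawn

Start position: (0, 0)
Final position: (-4.243, -4.243)
Distance = 6; >= 1e-6 -> NOT closed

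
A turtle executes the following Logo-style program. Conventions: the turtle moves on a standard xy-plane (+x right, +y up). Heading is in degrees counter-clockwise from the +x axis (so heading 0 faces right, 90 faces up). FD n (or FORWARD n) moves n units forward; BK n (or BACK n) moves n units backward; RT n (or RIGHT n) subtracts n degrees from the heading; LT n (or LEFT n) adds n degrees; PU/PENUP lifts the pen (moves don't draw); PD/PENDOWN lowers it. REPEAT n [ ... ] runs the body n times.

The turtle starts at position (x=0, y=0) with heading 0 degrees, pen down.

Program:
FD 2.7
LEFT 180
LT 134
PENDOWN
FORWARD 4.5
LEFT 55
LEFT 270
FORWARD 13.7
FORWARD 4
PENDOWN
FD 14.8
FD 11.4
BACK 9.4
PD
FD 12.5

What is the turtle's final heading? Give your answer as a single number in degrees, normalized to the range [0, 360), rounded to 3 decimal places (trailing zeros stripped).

Executing turtle program step by step:
Start: pos=(0,0), heading=0, pen down
FD 2.7: (0,0) -> (2.7,0) [heading=0, draw]
LT 180: heading 0 -> 180
LT 134: heading 180 -> 314
PD: pen down
FD 4.5: (2.7,0) -> (5.826,-3.237) [heading=314, draw]
LT 55: heading 314 -> 9
LT 270: heading 9 -> 279
FD 13.7: (5.826,-3.237) -> (7.969,-16.768) [heading=279, draw]
FD 4: (7.969,-16.768) -> (8.595,-20.719) [heading=279, draw]
PD: pen down
FD 14.8: (8.595,-20.719) -> (10.91,-35.337) [heading=279, draw]
FD 11.4: (10.91,-35.337) -> (12.693,-46.597) [heading=279, draw]
BK 9.4: (12.693,-46.597) -> (11.223,-37.312) [heading=279, draw]
PD: pen down
FD 12.5: (11.223,-37.312) -> (13.178,-49.658) [heading=279, draw]
Final: pos=(13.178,-49.658), heading=279, 8 segment(s) drawn

Answer: 279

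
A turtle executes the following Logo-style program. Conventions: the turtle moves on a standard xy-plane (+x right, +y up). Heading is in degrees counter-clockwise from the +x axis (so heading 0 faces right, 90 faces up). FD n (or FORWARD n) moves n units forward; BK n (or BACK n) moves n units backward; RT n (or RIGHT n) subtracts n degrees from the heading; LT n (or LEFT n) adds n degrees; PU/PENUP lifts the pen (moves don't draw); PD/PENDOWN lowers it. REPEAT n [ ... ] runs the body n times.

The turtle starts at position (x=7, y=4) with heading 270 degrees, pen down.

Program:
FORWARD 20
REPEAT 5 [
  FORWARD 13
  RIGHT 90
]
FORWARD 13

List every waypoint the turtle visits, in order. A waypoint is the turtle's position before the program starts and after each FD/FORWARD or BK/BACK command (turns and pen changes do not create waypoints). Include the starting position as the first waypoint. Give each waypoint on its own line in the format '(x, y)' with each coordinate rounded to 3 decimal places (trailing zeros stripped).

Executing turtle program step by step:
Start: pos=(7,4), heading=270, pen down
FD 20: (7,4) -> (7,-16) [heading=270, draw]
REPEAT 5 [
  -- iteration 1/5 --
  FD 13: (7,-16) -> (7,-29) [heading=270, draw]
  RT 90: heading 270 -> 180
  -- iteration 2/5 --
  FD 13: (7,-29) -> (-6,-29) [heading=180, draw]
  RT 90: heading 180 -> 90
  -- iteration 3/5 --
  FD 13: (-6,-29) -> (-6,-16) [heading=90, draw]
  RT 90: heading 90 -> 0
  -- iteration 4/5 --
  FD 13: (-6,-16) -> (7,-16) [heading=0, draw]
  RT 90: heading 0 -> 270
  -- iteration 5/5 --
  FD 13: (7,-16) -> (7,-29) [heading=270, draw]
  RT 90: heading 270 -> 180
]
FD 13: (7,-29) -> (-6,-29) [heading=180, draw]
Final: pos=(-6,-29), heading=180, 7 segment(s) drawn
Waypoints (8 total):
(7, 4)
(7, -16)
(7, -29)
(-6, -29)
(-6, -16)
(7, -16)
(7, -29)
(-6, -29)

Answer: (7, 4)
(7, -16)
(7, -29)
(-6, -29)
(-6, -16)
(7, -16)
(7, -29)
(-6, -29)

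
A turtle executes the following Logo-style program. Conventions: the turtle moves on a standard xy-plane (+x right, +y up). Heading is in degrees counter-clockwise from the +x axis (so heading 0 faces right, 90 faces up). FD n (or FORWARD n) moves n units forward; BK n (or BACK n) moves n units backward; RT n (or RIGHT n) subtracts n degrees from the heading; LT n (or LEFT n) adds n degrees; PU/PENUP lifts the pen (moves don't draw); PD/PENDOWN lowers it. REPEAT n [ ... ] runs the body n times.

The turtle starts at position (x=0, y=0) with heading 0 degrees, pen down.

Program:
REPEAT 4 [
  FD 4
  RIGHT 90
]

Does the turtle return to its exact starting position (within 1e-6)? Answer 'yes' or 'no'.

Executing turtle program step by step:
Start: pos=(0,0), heading=0, pen down
REPEAT 4 [
  -- iteration 1/4 --
  FD 4: (0,0) -> (4,0) [heading=0, draw]
  RT 90: heading 0 -> 270
  -- iteration 2/4 --
  FD 4: (4,0) -> (4,-4) [heading=270, draw]
  RT 90: heading 270 -> 180
  -- iteration 3/4 --
  FD 4: (4,-4) -> (0,-4) [heading=180, draw]
  RT 90: heading 180 -> 90
  -- iteration 4/4 --
  FD 4: (0,-4) -> (0,0) [heading=90, draw]
  RT 90: heading 90 -> 0
]
Final: pos=(0,0), heading=0, 4 segment(s) drawn

Start position: (0, 0)
Final position: (0, 0)
Distance = 0; < 1e-6 -> CLOSED

Answer: yes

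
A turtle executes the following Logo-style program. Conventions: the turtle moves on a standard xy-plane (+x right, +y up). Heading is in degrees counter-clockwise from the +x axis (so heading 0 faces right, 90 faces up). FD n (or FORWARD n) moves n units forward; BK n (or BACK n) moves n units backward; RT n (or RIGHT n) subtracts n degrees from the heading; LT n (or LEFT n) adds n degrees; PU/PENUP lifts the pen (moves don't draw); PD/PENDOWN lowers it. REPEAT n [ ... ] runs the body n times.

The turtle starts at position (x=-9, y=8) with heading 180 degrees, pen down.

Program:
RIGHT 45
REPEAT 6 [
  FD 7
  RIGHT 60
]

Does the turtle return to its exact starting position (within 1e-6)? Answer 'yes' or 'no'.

Executing turtle program step by step:
Start: pos=(-9,8), heading=180, pen down
RT 45: heading 180 -> 135
REPEAT 6 [
  -- iteration 1/6 --
  FD 7: (-9,8) -> (-13.95,12.95) [heading=135, draw]
  RT 60: heading 135 -> 75
  -- iteration 2/6 --
  FD 7: (-13.95,12.95) -> (-12.138,19.711) [heading=75, draw]
  RT 60: heading 75 -> 15
  -- iteration 3/6 --
  FD 7: (-12.138,19.711) -> (-5.377,21.523) [heading=15, draw]
  RT 60: heading 15 -> 315
  -- iteration 4/6 --
  FD 7: (-5.377,21.523) -> (-0.427,16.573) [heading=315, draw]
  RT 60: heading 315 -> 255
  -- iteration 5/6 --
  FD 7: (-0.427,16.573) -> (-2.239,9.812) [heading=255, draw]
  RT 60: heading 255 -> 195
  -- iteration 6/6 --
  FD 7: (-2.239,9.812) -> (-9,8) [heading=195, draw]
  RT 60: heading 195 -> 135
]
Final: pos=(-9,8), heading=135, 6 segment(s) drawn

Start position: (-9, 8)
Final position: (-9, 8)
Distance = 0; < 1e-6 -> CLOSED

Answer: yes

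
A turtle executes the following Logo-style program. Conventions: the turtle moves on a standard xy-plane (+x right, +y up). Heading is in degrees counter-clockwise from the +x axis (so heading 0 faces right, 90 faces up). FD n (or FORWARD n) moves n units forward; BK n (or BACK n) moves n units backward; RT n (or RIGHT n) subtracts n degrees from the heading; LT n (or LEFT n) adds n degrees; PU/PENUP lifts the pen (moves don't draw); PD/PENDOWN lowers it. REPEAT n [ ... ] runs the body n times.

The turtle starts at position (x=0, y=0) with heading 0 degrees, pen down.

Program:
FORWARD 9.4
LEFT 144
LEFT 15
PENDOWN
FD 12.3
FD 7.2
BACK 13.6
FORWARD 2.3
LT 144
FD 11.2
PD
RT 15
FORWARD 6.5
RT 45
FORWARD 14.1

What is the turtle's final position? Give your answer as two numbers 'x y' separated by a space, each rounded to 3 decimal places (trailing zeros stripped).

Answer: 3.452 -25.2

Derivation:
Executing turtle program step by step:
Start: pos=(0,0), heading=0, pen down
FD 9.4: (0,0) -> (9.4,0) [heading=0, draw]
LT 144: heading 0 -> 144
LT 15: heading 144 -> 159
PD: pen down
FD 12.3: (9.4,0) -> (-2.083,4.408) [heading=159, draw]
FD 7.2: (-2.083,4.408) -> (-8.805,6.988) [heading=159, draw]
BK 13.6: (-8.805,6.988) -> (3.892,2.114) [heading=159, draw]
FD 2.3: (3.892,2.114) -> (1.745,2.939) [heading=159, draw]
LT 144: heading 159 -> 303
FD 11.2: (1.745,2.939) -> (7.845,-6.454) [heading=303, draw]
PD: pen down
RT 15: heading 303 -> 288
FD 6.5: (7.845,-6.454) -> (9.853,-12.636) [heading=288, draw]
RT 45: heading 288 -> 243
FD 14.1: (9.853,-12.636) -> (3.452,-25.2) [heading=243, draw]
Final: pos=(3.452,-25.2), heading=243, 8 segment(s) drawn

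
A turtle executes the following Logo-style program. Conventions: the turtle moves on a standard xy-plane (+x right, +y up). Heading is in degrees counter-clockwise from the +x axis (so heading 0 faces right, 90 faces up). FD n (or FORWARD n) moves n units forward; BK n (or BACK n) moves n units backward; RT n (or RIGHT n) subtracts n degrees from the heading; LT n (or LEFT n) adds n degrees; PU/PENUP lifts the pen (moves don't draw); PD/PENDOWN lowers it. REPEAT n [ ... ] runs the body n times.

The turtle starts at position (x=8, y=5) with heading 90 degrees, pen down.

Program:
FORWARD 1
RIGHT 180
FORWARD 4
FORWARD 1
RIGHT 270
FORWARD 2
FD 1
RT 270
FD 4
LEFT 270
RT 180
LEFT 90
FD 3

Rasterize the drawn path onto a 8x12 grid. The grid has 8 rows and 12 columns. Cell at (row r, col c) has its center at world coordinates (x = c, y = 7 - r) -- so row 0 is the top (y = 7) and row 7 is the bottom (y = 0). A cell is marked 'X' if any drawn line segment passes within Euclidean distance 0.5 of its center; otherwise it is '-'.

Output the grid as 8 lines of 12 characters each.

Segment 0: (8,5) -> (8,6)
Segment 1: (8,6) -> (8,2)
Segment 2: (8,2) -> (8,1)
Segment 3: (8,1) -> (10,1)
Segment 4: (10,1) -> (11,1)
Segment 5: (11,1) -> (11,5)
Segment 6: (11,5) -> (11,2)

Answer: ------------
--------X---
--------X--X
--------X--X
--------X--X
--------X--X
--------XXXX
------------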